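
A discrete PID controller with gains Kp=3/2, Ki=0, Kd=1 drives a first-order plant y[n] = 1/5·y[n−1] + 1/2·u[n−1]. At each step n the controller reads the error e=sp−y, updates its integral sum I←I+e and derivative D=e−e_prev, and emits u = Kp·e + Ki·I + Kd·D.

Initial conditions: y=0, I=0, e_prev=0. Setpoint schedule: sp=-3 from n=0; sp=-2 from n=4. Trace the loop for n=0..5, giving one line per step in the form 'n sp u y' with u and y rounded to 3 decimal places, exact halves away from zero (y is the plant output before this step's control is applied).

0 -3 -7.500 0.000
1 -3 4.875 -3.750
2 -3 -12.469 1.688
3 -3 11.930 -5.897
4 -2 -19.861 4.785
5 -2 24.218 -8.973

(exact arithmetic carried between steps; '≈' marks a value shown rounded to 6 d.p. or computed from one; I and e_prev carry over from the previous line; the table rounds u and y to 3 d.p., halves away from zero)
n=0: y=0, sp=-3, e=sp−y=-3; I=-3, D=e−e_prev=-3; u=3/2·(-3)+0·(-3)+1·(-3)=-7.5; next y=1/5·0+1/2·(-7.5)=-3.75
n=1: y=-3.75, sp=-3, e=sp−y=0.75; I=-2.25, D=e−e_prev=3.75; u=3/2·0.75+0·(-2.25)+1·3.75=4.875; next y=1/5·(-3.75)+1/2·4.875=1.6875
n=2: y=1.6875, sp=-3, e=sp−y=-4.6875; I=-6.9375, D=e−e_prev=-5.4375; u=3/2·(-4.6875)+0·(-6.9375)+1·(-5.4375)=-12.46875; next y=1/5·1.6875+1/2·(-12.46875)=-5.896875
n=3: y=-5.896875, sp=-3, e=sp−y=2.896875; I=-4.040625, D=e−e_prev=7.584375; u=3/2·2.896875+0·(-4.040625)+1·7.584375≈11.929688; next y=1/5·(-5.896875)+1/2·11.929688≈4.785469
n=4: y≈4.785469, sp=-2, e=sp−y≈-6.785469; I≈-10.826094, D=e−e_prev≈-9.682344; u=3/2·(-6.785469)+0·(-10.826094)+1·(-9.682344)≈-19.860547; next y=1/5·4.785469+1/2·(-19.860547)≈-8.973180
n=5: y≈-8.973180, sp=-2, e=sp−y≈6.973180; I≈-3.852914, D=e−e_prev≈13.758648; u=3/2·6.973180+0·(-3.852914)+1·13.758648≈24.218418; next y=1/5·(-8.973180)+1/2·24.218418≈10.314573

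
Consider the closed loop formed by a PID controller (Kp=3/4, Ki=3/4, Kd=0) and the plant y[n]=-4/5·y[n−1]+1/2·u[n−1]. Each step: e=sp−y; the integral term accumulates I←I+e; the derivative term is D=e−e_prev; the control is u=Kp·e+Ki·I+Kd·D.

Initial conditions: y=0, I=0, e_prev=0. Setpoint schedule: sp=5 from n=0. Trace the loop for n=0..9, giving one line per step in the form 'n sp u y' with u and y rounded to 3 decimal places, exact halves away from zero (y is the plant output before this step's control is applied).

(exact arithmetic carried between steps; '≈' marks a value shown rounded to 6 d.p. or computed from one; I and e_prev carry over from the previous line; the table rounds u and y to 3 d.p., halves away from zero)
n=0: y=0, sp=5, e=sp−y=5; I=5, D=e−e_prev=5; u=3/4·5+3/4·5+0·5=7.5; next y=-4/5·0+1/2·7.5=3.75
n=1: y=3.75, sp=5, e=sp−y=1.25; I=6.25, D=e−e_prev=-3.75; u=3/4·1.25+3/4·6.25+0·(-3.75)=5.625; next y=-4/5·3.75+1/2·5.625=-0.1875
n=2: y=-0.1875, sp=5, e=sp−y=5.1875; I=11.4375, D=e−e_prev=3.9375; u=3/4·5.1875+3/4·11.4375+0·3.9375=12.46875; next y=-4/5·(-0.1875)+1/2·12.46875=6.384375
n=3: y=6.384375, sp=5, e=sp−y=-1.384375; I=10.053125, D=e−e_prev=-6.571875; u=3/4·(-1.384375)+3/4·10.053125+0·(-6.571875)≈6.501563; next y=-4/5·6.384375+1/2·6.501563≈-1.856719
n=4: y≈-1.856719, sp=5, e=sp−y≈6.856719; I≈16.909844, D=e−e_prev≈8.241094; u=3/4·6.856719+3/4·16.909844+0·8.241094≈17.824922; next y=-4/5·(-1.856719)+1/2·17.824922≈10.397836
n=5: y≈10.397836, sp=5, e=sp−y≈-5.397836; I≈11.512008, D=e−e_prev≈-12.254555; u=3/4·(-5.397836)+3/4·11.512008+0·(-12.254555)≈4.585629; next y=-4/5·10.397836+1/2·4.585629≈-6.025454
n=6: y≈-6.025454, sp=5, e=sp−y≈11.025454; I≈22.537462, D=e−e_prev≈16.423290; u=3/4·11.025454+3/4·22.537462+0·16.423290≈25.172187; next y=-4/5·(-6.025454)+1/2·25.172187≈17.406457
n=7: y≈17.406457, sp=5, e=sp−y≈-12.406457; I≈10.131005, D=e−e_prev≈-23.431911; u=3/4·(-12.406457)+3/4·10.131005+0·(-23.431911)≈-1.706589; next y=-4/5·17.406457+1/2·(-1.706589)≈-14.778460
n=8: y≈-14.778460, sp=5, e=sp−y≈19.778460; I≈29.909465, D=e−e_prev≈32.184917; u=3/4·19.778460+3/4·29.909465+0·32.184917≈37.265944; next y=-4/5·(-14.778460)+1/2·37.265944≈30.455740
n=9: y≈30.455740, sp=5, e=sp−y≈-25.455740; I≈4.453725, D=e−e_prev≈-45.234200; u=3/4·(-25.455740)+3/4·4.453725+0·(-45.234200)≈-15.751511; next y=-4/5·30.455740+1/2·(-15.751511)≈-32.240348

0 5 7.500 0.000
1 5 5.625 3.750
2 5 12.469 -0.188
3 5 6.502 6.384
4 5 17.825 -1.857
5 5 4.586 10.398
6 5 25.172 -6.025
7 5 -1.707 17.406
8 5 37.266 -14.778
9 5 -15.752 30.456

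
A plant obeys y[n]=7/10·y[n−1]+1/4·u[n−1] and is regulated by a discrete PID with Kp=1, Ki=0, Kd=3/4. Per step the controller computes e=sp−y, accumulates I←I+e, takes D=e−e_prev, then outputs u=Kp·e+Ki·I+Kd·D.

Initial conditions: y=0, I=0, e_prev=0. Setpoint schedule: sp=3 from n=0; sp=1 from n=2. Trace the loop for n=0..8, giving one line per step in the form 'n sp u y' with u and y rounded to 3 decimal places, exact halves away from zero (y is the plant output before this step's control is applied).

(exact arithmetic carried between steps; '≈' marks a value shown rounded to 6 d.p. or computed from one; I and e_prev carry over from the previous line; the table rounds u and y to 3 d.p., halves away from zero)
n=0: y=0, sp=3, e=sp−y=3; I=3, D=e−e_prev=3; u=1·3+0·3+3/4·3=5.25; next y=7/10·0+1/4·5.25=1.3125
n=1: y=1.3125, sp=3, e=sp−y=1.6875; I=4.6875, D=e−e_prev=-1.3125; u=1·1.6875+0·4.6875+3/4·(-1.3125)=0.703125; next y=7/10·1.3125+1/4·0.703125≈1.094531
n=2: y≈1.094531, sp=1, e=sp−y≈-0.094531; I≈4.592969, D=e−e_prev≈-1.782031; u=1·(-0.094531)+0·4.592969+3/4·(-1.782031)≈-1.431055; next y=7/10·1.094531+1/4·(-1.431055)≈0.408408
n=3: y≈0.408408, sp=1, e=sp−y≈0.591592; I≈5.184561, D=e−e_prev≈0.686123; u=1·0.591592+0·5.184561+3/4·0.686123≈1.106184; next y=7/10·0.408408+1/4·1.106184≈0.562432
n=4: y≈0.562432, sp=1, e=sp−y≈0.437568; I≈5.622129, D=e−e_prev≈-0.154024; u=1·0.437568+0·5.622129+3/4·(-0.154024)≈0.322051; next y=7/10·0.562432+1/4·0.322051≈0.474215
n=5: y≈0.474215, sp=1, e=sp−y≈0.525785; I≈6.147914, D=e−e_prev≈0.088217; u=1·0.525785+0·6.147914+3/4·0.088217≈0.591948; next y=7/10·0.474215+1/4·0.591948≈0.479937
n=6: y≈0.479937, sp=1, e=sp−y≈0.520063; I≈6.667977, D=e−e_prev≈-0.005722; u=1·0.520063+0·6.667977+3/4·(-0.005722)≈0.515771; next y=7/10·0.479937+1/4·0.515771≈0.464899
n=7: y≈0.464899, sp=1, e=sp−y≈0.535101; I≈7.203078, D=e−e_prev≈0.015039; u=1·0.535101+0·7.203078+3/4·0.015039≈0.546380; next y=7/10·0.464899+1/4·0.546380≈0.462024
n=8: y≈0.462024, sp=1, e=sp−y≈0.537976; I≈7.741053, D=e−e_prev≈0.002875; u=1·0.537976+0·7.741053+3/4·0.002875≈0.540132; next y=7/10·0.462024+1/4·0.540132≈0.458450

0 3 5.250 0.000
1 3 0.703 1.313
2 1 -1.431 1.095
3 1 1.106 0.408
4 1 0.322 0.562
5 1 0.592 0.474
6 1 0.516 0.480
7 1 0.546 0.465
8 1 0.540 0.462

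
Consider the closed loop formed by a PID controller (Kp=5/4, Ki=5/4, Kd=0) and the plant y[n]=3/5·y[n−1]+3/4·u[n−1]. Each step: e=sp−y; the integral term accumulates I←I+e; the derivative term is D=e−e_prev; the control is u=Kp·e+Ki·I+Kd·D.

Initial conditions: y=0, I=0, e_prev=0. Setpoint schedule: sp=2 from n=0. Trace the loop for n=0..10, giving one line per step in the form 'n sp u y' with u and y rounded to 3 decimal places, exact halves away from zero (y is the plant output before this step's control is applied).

0 2 5.000 0.000
1 2 -1.875 3.750
2 2 3.203 0.844
3 2 -0.514 2.909
4 2 2.222 1.360
5 2 0.215 2.483
6 2 1.691 1.651
7 2 0.608 2.259
8 2 1.403 1.811
9 2 0.819 2.139
10 2 1.248 1.898

(exact arithmetic carried between steps; '≈' marks a value shown rounded to 6 d.p. or computed from one; I and e_prev carry over from the previous line; the table rounds u and y to 3 d.p., halves away from zero)
n=0: y=0, sp=2, e=sp−y=2; I=2, D=e−e_prev=2; u=5/4·2+5/4·2+0·2=5; next y=3/5·0+3/4·5=3.75
n=1: y=3.75, sp=2, e=sp−y=-1.75; I=0.25, D=e−e_prev=-3.75; u=5/4·(-1.75)+5/4·0.25+0·(-3.75)=-1.875; next y=3/5·3.75+3/4·(-1.875)=0.84375
n=2: y=0.84375, sp=2, e=sp−y=1.15625; I=1.40625, D=e−e_prev=2.90625; u=5/4·1.15625+5/4·1.40625+0·2.90625=3.203125; next y=3/5·0.84375+3/4·3.203125≈2.908594
n=3: y≈2.908594, sp=2, e=sp−y≈-0.908594; I≈0.497656, D=e−e_prev≈-2.064844; u=5/4·(-0.908594)+5/4·0.497656+0·(-2.064844)≈-0.513672; next y=3/5·2.908594+3/4·(-0.513672)≈1.359902
n=4: y≈1.359902, sp=2, e=sp−y≈0.640098; I≈1.137754, D=e−e_prev≈1.548691; u=5/4·0.640098+5/4·1.137754+0·1.548691≈2.222314; next y=3/5·1.359902+3/4·2.222314≈2.482677
n=5: y≈2.482677, sp=2, e=sp−y≈-0.482677; I≈0.655077, D=e−e_prev≈-1.122775; u=5/4·(-0.482677)+5/4·0.655077+0·(-1.122775)≈0.215499; next y=3/5·2.482677+3/4·0.215499≈1.651231
n=6: y≈1.651231, sp=2, e=sp−y≈0.348769; I≈1.003846, D=e−e_prev≈0.831446; u=5/4·0.348769+5/4·1.003846+0·0.831446≈1.690769; next y=3/5·1.651231+3/4·1.690769≈2.258815
n=7: y≈2.258815, sp=2, e=sp−y≈-0.258815; I≈0.745031, D=e−e_prev≈-0.607584; u=5/4·(-0.258815)+5/4·0.745031+0·(-0.607584)≈0.607770; next y=3/5·2.258815+3/4·0.607770≈1.811116
n=8: y≈1.811116, sp=2, e=sp−y≈0.188884; I≈0.933915, D=e−e_prev≈0.447699; u=5/4·0.188884+5/4·0.933915+0·0.447699≈1.403498; next y=3/5·1.811116+3/4·1.403498≈2.139293
n=9: y≈2.139293, sp=2, e=sp−y≈-0.139293; I≈0.794621, D=e−e_prev≈-0.328177; u=5/4·(-0.139293)+5/4·0.794621+0·(-0.328177)≈0.819160; next y=3/5·2.139293+3/4·0.819160≈1.897946
n=10: y≈1.897946, sp=2, e=sp−y≈0.102054; I≈0.896675, D=e−e_prev≈0.241347; u=5/4·0.102054+5/4·0.896675+0·0.241347≈1.248411; next y=3/5·1.897946+3/4·1.248411≈2.075076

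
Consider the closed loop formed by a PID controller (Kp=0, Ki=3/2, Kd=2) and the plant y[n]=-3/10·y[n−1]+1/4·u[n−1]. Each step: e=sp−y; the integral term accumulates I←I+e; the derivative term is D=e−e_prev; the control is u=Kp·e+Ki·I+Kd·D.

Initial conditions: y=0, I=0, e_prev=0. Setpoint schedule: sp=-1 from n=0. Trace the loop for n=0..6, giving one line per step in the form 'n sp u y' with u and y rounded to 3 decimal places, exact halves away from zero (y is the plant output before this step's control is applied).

0 -1 -3.500 0.000
1 -1 0.063 -0.875
2 -1 -5.911 0.278
3 -1 0.916 -1.561
4 -1 -9.826 0.697
5 -1 3.915 -2.666
6 -1 -15.866 1.779

(exact arithmetic carried between steps; '≈' marks a value shown rounded to 6 d.p. or computed from one; I and e_prev carry over from the previous line; the table rounds u and y to 3 d.p., halves away from zero)
n=0: y=0, sp=-1, e=sp−y=-1; I=-1, D=e−e_prev=-1; u=0·(-1)+3/2·(-1)+2·(-1)=-3.5; next y=-3/10·0+1/4·(-3.5)=-0.875
n=1: y=-0.875, sp=-1, e=sp−y=-0.125; I=-1.125, D=e−e_prev=0.875; u=0·(-0.125)+3/2·(-1.125)+2·0.875=0.0625; next y=-3/10·(-0.875)+1/4·0.0625=0.278125
n=2: y=0.278125, sp=-1, e=sp−y=-1.278125; I=-2.403125, D=e−e_prev=-1.153125; u=0·(-1.278125)+3/2·(-2.403125)+2·(-1.153125)≈-5.910938; next y=-3/10·0.278125+1/4·(-5.910938)≈-1.561172
n=3: y≈-1.561172, sp=-1, e=sp−y≈0.561172; I≈-1.841953, D=e−e_prev≈1.839297; u=0·0.561172+3/2·(-1.841953)+2·1.839297≈0.915664; next y=-3/10·(-1.561172)+1/4·0.915664≈0.697268
n=4: y≈0.697268, sp=-1, e=sp−y≈-1.697268; I≈-3.539221, D=e−e_prev≈-2.258439; u=0·(-1.697268)+3/2·(-3.539221)+2·(-2.258439)≈-9.825710; next y=-3/10·0.697268+1/4·(-9.825710)≈-2.665608
n=5: y≈-2.665608, sp=-1, e=sp−y≈1.665608; I≈-1.873613, D=e−e_prev≈3.362875; u=0·1.665608+3/2·(-1.873613)+2·3.362875≈3.915331; next y=-3/10·(-2.665608)+1/4·3.915331≈1.778515
n=6: y≈1.778515, sp=-1, e=sp−y≈-2.778515; I≈-4.652128, D=e−e_prev≈-4.444123; u=0·(-2.778515)+3/2·(-4.652128)+2·(-4.444123)≈-15.866438; next y=-3/10·1.778515+1/4·(-15.866438)≈-4.500164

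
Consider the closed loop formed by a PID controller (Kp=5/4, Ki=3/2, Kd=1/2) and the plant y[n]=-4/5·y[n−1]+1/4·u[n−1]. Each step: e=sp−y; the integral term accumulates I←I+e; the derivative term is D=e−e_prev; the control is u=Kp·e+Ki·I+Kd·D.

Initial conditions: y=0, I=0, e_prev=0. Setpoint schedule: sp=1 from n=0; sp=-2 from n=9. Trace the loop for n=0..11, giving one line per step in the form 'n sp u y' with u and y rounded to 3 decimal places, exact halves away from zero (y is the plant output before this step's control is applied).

(exact arithmetic carried between steps; '≈' marks a value shown rounded to 6 d.p. or computed from one; I and e_prev carry over from the previous line; the table rounds u and y to 3 d.p., halves away from zero)
n=0: y=0, sp=1, e=sp−y=1; I=1, D=e−e_prev=1; u=5/4·1+3/2·1+1/2·1=3.25; next y=-4/5·0+1/4·3.25=0.8125
n=1: y=0.8125, sp=1, e=sp−y=0.1875; I=1.1875, D=e−e_prev=-0.8125; u=5/4·0.1875+3/2·1.1875+1/2·(-0.8125)=1.609375; next y=-4/5·0.8125+1/4·1.609375≈-0.247656
n=2: y≈-0.247656, sp=1, e=sp−y≈1.247656; I≈2.435156, D=e−e_prev≈1.060156; u=5/4·1.247656+3/2·2.435156+1/2·1.060156≈5.742383; next y=-4/5·(-0.247656)+1/4·5.742383≈1.633721
n=3: y≈1.633721, sp=1, e=sp−y≈-0.633721; I≈1.801436, D=e−e_prev≈-1.881377; u=5/4·(-0.633721)+3/2·1.801436+1/2·(-1.881377)≈0.969314; next y=-4/5·1.633721+1/4·0.969314≈-1.064648
n=4: y≈-1.064648, sp=1, e=sp−y≈2.064648; I≈3.866084, D=e−e_prev≈2.698369; u=5/4·2.064648+3/2·3.866084+1/2·2.698369≈9.729120; next y=-4/5·(-1.064648)+1/4·9.729120≈3.283998
n=5: y≈3.283998, sp=1, e=sp−y≈-2.283998; I≈1.582085, D=e−e_prev≈-4.348647; u=5/4·(-2.283998)+3/2·1.582085+1/2·(-4.348647)≈-2.656194; next y=-4/5·3.283998+1/4·(-2.656194)≈-3.291247
n=6: y≈-3.291247, sp=1, e=sp−y≈4.291247; I≈5.873332, D=e−e_prev≈6.575246; u=5/4·4.291247+3/2·5.873332+1/2·6.575246≈17.461680; next y=-4/5·(-3.291247)+1/4·17.461680≈6.998418
n=7: y≈6.998418, sp=1, e=sp−y≈-5.998418; I≈-0.125085, D=e−e_prev≈-10.289665; u=5/4·(-5.998418)+3/2·(-0.125085)+1/2·(-10.289665)≈-12.830483; next y=-4/5·6.998418+1/4·(-12.830483)≈-8.806355
n=8: y≈-8.806355, sp=1, e=sp−y≈9.806355; I≈9.681269, D=e−e_prev≈15.804773; u=5/4·9.806355+3/2·9.681269+1/2·15.804773≈34.682234; next y=-4/5·(-8.806355)+1/4·34.682234≈15.715642
n=9: y≈15.715642, sp=-2, e=sp−y≈-17.715642; I≈-8.034373, D=e−e_prev≈-27.521997; u=5/4·(-17.715642)+3/2·(-8.034373)+1/2·(-27.521997)≈-47.957111; next y=-4/5·15.715642+1/4·(-47.957111)≈-24.561792
n=10: y≈-24.561792, sp=-2, e=sp−y≈22.561792; I≈14.527419, D=e−e_prev≈40.277434; u=5/4·22.561792+3/2·14.527419+1/2·40.277434≈70.132085; next y=-4/5·(-24.561792)+1/4·70.132085≈37.182455
n=11: y≈37.182455, sp=-2, e=sp−y≈-39.182455; I≈-24.655036, D=e−e_prev≈-61.744246; u=5/4·(-39.182455)+3/2·(-24.655036)+1/2·(-61.744246)≈-116.832745; next y=-4/5·37.182455+1/4·(-116.832745)≈-58.954150

0 1 3.250 0.000
1 1 1.609 0.813
2 1 5.742 -0.248
3 1 0.969 1.634
4 1 9.729 -1.065
5 1 -2.656 3.284
6 1 17.462 -3.291
7 1 -12.830 6.998
8 1 34.682 -8.806
9 -2 -47.957 15.716
10 -2 70.132 -24.562
11 -2 -116.833 37.182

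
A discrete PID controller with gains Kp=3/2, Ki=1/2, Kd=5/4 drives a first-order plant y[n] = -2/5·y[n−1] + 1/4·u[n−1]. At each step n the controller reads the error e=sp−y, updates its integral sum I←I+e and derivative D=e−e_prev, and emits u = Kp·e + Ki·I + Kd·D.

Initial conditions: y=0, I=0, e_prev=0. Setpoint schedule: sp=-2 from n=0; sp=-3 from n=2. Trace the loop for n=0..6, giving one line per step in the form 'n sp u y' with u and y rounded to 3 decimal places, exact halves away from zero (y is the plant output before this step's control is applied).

(exact arithmetic carried between steps; '≈' marks a value shown rounded to 6 d.p. or computed from one; I and e_prev carry over from the previous line; the table rounds u and y to 3 d.p., halves away from zero)
n=0: y=0, sp=-2, e=sp−y=-2; I=-2, D=e−e_prev=-2; u=3/2·(-2)+1/2·(-2)+5/4·(-2)=-6.5; next y=-2/5·0+1/4·(-6.5)=-1.625
n=1: y=-1.625, sp=-2, e=sp−y=-0.375; I=-2.375, D=e−e_prev=1.625; u=3/2·(-0.375)+1/2·(-2.375)+5/4·1.625=0.28125; next y=-2/5·(-1.625)+1/4·0.28125≈0.720313
n=2: y≈0.720313, sp=-3, e=sp−y≈-3.720313; I≈-6.095313, D=e−e_prev≈-3.345313; u=3/2·(-3.720313)+1/2·(-6.095313)+5/4·(-3.345313)≈-12.809766; next y=-2/5·0.720313+1/4·(-12.809766)≈-3.490566
n=3: y≈-3.490566, sp=-3, e=sp−y≈0.490566; I≈-5.604746, D=e−e_prev≈4.210879; u=3/2·0.490566+1/2·(-5.604746)+5/4·4.210879≈3.197075; next y=-2/5·(-3.490566)+1/4·3.197075≈2.195495
n=4: y≈2.195495, sp=-3, e=sp−y≈-5.195495; I≈-10.800241, D=e−e_prev≈-5.686062; u=3/2·(-5.195495)+1/2·(-10.800241)+5/4·(-5.686062)≈-20.300941; next y=-2/5·2.195495+1/4·(-20.300941)≈-5.953433
n=5: y≈-5.953433, sp=-3, e=sp−y≈2.953433; I≈-7.846808, D=e−e_prev≈8.148929; u=3/2·2.953433+1/2·(-7.846808)+5/4·8.148929≈10.692907; next y=-2/5·(-5.953433)+1/4·10.692907≈5.054600
n=6: y≈5.054600, sp=-3, e=sp−y≈-8.054600; I≈-15.901408, D=e−e_prev≈-11.008033; u=3/2·(-8.054600)+1/2·(-15.901408)+5/4·(-11.008033)≈-33.792646; next y=-2/5·5.054600+1/4·(-33.792646)≈-10.470002

0 -2 -6.500 0.000
1 -2 0.281 -1.625
2 -3 -12.810 0.720
3 -3 3.197 -3.491
4 -3 -20.301 2.195
5 -3 10.693 -5.953
6 -3 -33.793 5.055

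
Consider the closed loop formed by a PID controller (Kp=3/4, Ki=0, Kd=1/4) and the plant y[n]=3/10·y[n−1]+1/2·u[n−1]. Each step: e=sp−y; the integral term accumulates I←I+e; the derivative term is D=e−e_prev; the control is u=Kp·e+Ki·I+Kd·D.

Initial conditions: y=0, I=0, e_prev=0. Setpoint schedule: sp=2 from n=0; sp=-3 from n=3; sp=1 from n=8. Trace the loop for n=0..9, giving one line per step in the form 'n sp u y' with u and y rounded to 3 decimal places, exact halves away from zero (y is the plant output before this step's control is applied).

(exact arithmetic carried between steps; '≈' marks a value shown rounded to 6 d.p. or computed from one; I and e_prev carry over from the previous line; the table rounds u and y to 3 d.p., halves away from zero)
n=0: y=0, sp=2, e=sp−y=2; I=2, D=e−e_prev=2; u=3/4·2+0·2+1/4·2=2; next y=3/10·0+1/2·2=1
n=1: y=1, sp=2, e=sp−y=1; I=3, D=e−e_prev=-1; u=3/4·1+0·3+1/4·(-1)=0.5; next y=3/10·1+1/2·0.5=0.55
n=2: y=0.55, sp=2, e=sp−y=1.45; I=4.45, D=e−e_prev=0.45; u=3/4·1.45+0·4.45+1/4·0.45=1.2; next y=3/10·0.55+1/2·1.2=0.765
n=3: y=0.765, sp=-3, e=sp−y=-3.765; I=0.685, D=e−e_prev=-5.215; u=3/4·(-3.765)+0·0.685+1/4·(-5.215)=-4.1275; next y=3/10·0.765+1/2·(-4.1275)=-1.83425
n=4: y=-1.83425, sp=-3, e=sp−y=-1.16575; I=-0.48075, D=e−e_prev=2.59925; u=3/4·(-1.16575)+0·(-0.48075)+1/4·2.59925=-0.2245; next y=3/10·(-1.83425)+1/2·(-0.2245)=-0.662525
n=5: y=-0.662525, sp=-3, e=sp−y=-2.337475; I=-2.818225, D=e−e_prev=-1.171725; u=3/4·(-2.337475)+0·(-2.818225)+1/4·(-1.171725)≈-2.046038; next y=3/10·(-0.662525)+1/2·(-2.046038)≈-1.221776
n=6: y≈-1.221776, sp=-3, e=sp−y≈-1.778224; I≈-4.596449, D=e−e_prev≈0.559251; u=3/4·(-1.778224)+0·(-4.596449)+1/4·0.559251≈-1.193855; next y=3/10·(-1.221776)+1/2·(-1.193855)≈-0.963460
n=7: y≈-0.963460, sp=-3, e=sp−y≈-2.036540; I≈-6.632988, D=e−e_prev≈-0.258316; u=3/4·(-2.036540)+0·(-6.632988)+1/4·(-0.258316)≈-1.591984; next y=3/10·(-0.963460)+1/2·(-1.591984)≈-1.085030
n=8: y≈-1.085030, sp=1, e=sp−y≈2.085030; I≈-4.547958, D=e−e_prev≈4.121570; u=3/4·2.085030+0·(-4.547958)+1/4·4.121570≈2.594165; next y=3/10·(-1.085030)+1/2·2.594165≈0.971573
n=9: y≈0.971573, sp=1, e=sp−y≈0.028427; I≈-4.519532, D=e−e_prev≈-2.056603; u=3/4·0.028427+0·(-4.519532)+1/4·(-2.056603)≈-0.492831; next y=3/10·0.971573+1/2·(-0.492831)≈0.045057

0 2 2.000 0.000
1 2 0.500 1.000
2 2 1.200 0.550
3 -3 -4.128 0.765
4 -3 -0.225 -1.834
5 -3 -2.046 -0.663
6 -3 -1.194 -1.222
7 -3 -1.592 -0.963
8 1 2.594 -1.085
9 1 -0.493 0.972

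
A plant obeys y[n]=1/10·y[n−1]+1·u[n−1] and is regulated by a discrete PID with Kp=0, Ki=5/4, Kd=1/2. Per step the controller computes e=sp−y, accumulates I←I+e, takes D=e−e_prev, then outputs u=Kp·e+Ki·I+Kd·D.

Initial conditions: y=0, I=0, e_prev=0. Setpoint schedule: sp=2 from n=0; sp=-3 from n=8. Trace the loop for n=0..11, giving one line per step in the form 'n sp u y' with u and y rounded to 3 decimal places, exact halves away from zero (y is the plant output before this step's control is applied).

(exact arithmetic carried between steps; '≈' marks a value shown rounded to 6 d.p. or computed from one; I and e_prev carry over from the previous line; the table rounds u and y to 3 d.p., halves away from zero)
n=0: y=0, sp=2, e=sp−y=2; I=2, D=e−e_prev=2; u=0·2+5/4·2+1/2·2=3.5; next y=1/10·0+1·3.5=3.5
n=1: y=3.5, sp=2, e=sp−y=-1.5; I=0.5, D=e−e_prev=-3.5; u=0·(-1.5)+5/4·0.5+1/2·(-3.5)=-1.125; next y=1/10·3.5+1·(-1.125)=-0.775
n=2: y=-0.775, sp=2, e=sp−y=2.775; I=3.275, D=e−e_prev=4.275; u=0·2.775+5/4·3.275+1/2·4.275=6.23125; next y=1/10·(-0.775)+1·6.23125=6.15375
n=3: y=6.15375, sp=2, e=sp−y=-4.15375; I=-0.87875, D=e−e_prev=-6.92875; u=0·(-4.15375)+5/4·(-0.87875)+1/2·(-6.92875)≈-4.562813; next y=1/10·6.15375+1·(-4.562813)≈-3.947438
n=4: y≈-3.947438, sp=2, e=sp−y≈5.947438; I≈5.068688, D=e−e_prev≈10.101188; u=0·5.947438+5/4·5.068688+1/2·10.101188≈11.386453; next y=1/10·(-3.947438)+1·11.386453≈10.991709
n=5: y≈10.991709, sp=2, e=sp−y≈-8.991709; I≈-3.923022, D=e−e_prev≈-14.939147; u=0·(-8.991709)+5/4·(-3.923022)+1/2·(-14.939147)≈-12.373351; next y=1/10·10.991709+1·(-12.373351)≈-11.274180
n=6: y≈-11.274180, sp=2, e=sp−y≈13.274180; I≈9.351158, D=e−e_prev≈22.265889; u=0·13.274180+5/4·9.351158+1/2·22.265889≈22.821892; next y=1/10·(-11.274180)+1·22.821892≈21.694474
n=7: y≈21.694474, sp=2, e=sp−y≈-19.694474; I≈-10.343316, D=e−e_prev≈-32.968654; u=0·(-19.694474)+5/4·(-10.343316)+1/2·(-32.968654)≈-29.413472; next y=1/10·21.694474+1·(-29.413472)≈-27.244025
n=8: y≈-27.244025, sp=-3, e=sp−y≈24.244025; I≈13.900709, D=e−e_prev≈43.938499; u=0·24.244025+5/4·13.900709+1/2·43.938499≈39.345135; next y=1/10·(-27.244025)+1·39.345135≈36.620733
n=9: y≈36.620733, sp=-3, e=sp−y≈-39.620733; I≈-25.720024, D=e−e_prev≈-63.864757; u=0·(-39.620733)+5/4·(-25.720024)+1/2·(-63.864757)≈-64.082409; next y=1/10·36.620733+1·(-64.082409)≈-60.420336
n=10: y≈-60.420336, sp=-3, e=sp−y≈57.420336; I≈31.700311, D=e−e_prev≈97.041068; u=0·57.420336+5/4·31.700311+1/2·97.041068≈88.145923; next y=1/10·(-60.420336)+1·88.145923≈82.103890
n=11: y≈82.103890, sp=-3, e=sp−y≈-85.103890; I≈-53.403578, D=e−e_prev≈-142.524225; u=0·(-85.103890)+5/4·(-53.403578)+1/2·(-142.524225)≈-138.016586; next y=1/10·82.103890+1·(-138.016586)≈-129.806197

0 2 3.500 0.000
1 2 -1.125 3.500
2 2 6.231 -0.775
3 2 -4.563 6.154
4 2 11.386 -3.947
5 2 -12.373 10.992
6 2 22.822 -11.274
7 2 -29.413 21.694
8 -3 39.345 -27.244
9 -3 -64.082 36.621
10 -3 88.146 -60.420
11 -3 -138.017 82.104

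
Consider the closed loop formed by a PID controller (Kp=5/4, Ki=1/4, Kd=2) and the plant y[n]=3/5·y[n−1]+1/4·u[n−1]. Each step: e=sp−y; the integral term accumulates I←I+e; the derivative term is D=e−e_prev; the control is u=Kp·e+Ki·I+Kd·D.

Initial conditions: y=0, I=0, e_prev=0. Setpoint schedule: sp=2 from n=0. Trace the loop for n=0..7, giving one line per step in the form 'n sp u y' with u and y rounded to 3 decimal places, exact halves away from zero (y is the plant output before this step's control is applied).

0 2 7.000 0.000
1 2 -2.625 1.750
2 2 5.684 0.394
3 2 -1.049 1.657
4 2 4.802 0.732
5 2 0.092 1.640
6 2 4.213 1.007
7 2 0.918 1.657

(exact arithmetic carried between steps; '≈' marks a value shown rounded to 6 d.p. or computed from one; I and e_prev carry over from the previous line; the table rounds u and y to 3 d.p., halves away from zero)
n=0: y=0, sp=2, e=sp−y=2; I=2, D=e−e_prev=2; u=5/4·2+1/4·2+2·2=7; next y=3/5·0+1/4·7=1.75
n=1: y=1.75, sp=2, e=sp−y=0.25; I=2.25, D=e−e_prev=-1.75; u=5/4·0.25+1/4·2.25+2·(-1.75)=-2.625; next y=3/5·1.75+1/4·(-2.625)=0.39375
n=2: y=0.39375, sp=2, e=sp−y=1.60625; I=3.85625, D=e−e_prev=1.35625; u=5/4·1.60625+1/4·3.85625+2·1.35625=5.684375; next y=3/5·0.39375+1/4·5.684375≈1.657344
n=3: y≈1.657344, sp=2, e=sp−y≈0.342656; I≈4.198906, D=e−e_prev≈-1.263594; u=5/4·0.342656+1/4·4.198906+2·(-1.263594)≈-1.049141; next y=3/5·1.657344+1/4·(-1.049141)≈0.732121
n=4: y≈0.732121, sp=2, e=sp−y≈1.267879; I≈5.466785, D=e−e_prev≈0.925223; u=5/4·1.267879+1/4·5.466785+2·0.925223≈4.801990; next y=3/5·0.732121+1/4·4.801990≈1.639770
n=5: y≈1.639770, sp=2, e=sp−y≈0.360230; I≈5.827015, D=e−e_prev≈-0.907649; u=5/4·0.360230+1/4·5.827015+2·(-0.907649)≈0.091743; next y=3/5·1.639770+1/4·0.091743≈1.006798
n=6: y≈1.006798, sp=2, e=sp−y≈0.993202; I≈6.820217, D=e−e_prev≈0.632972; u=5/4·0.993202+1/4·6.820217+2·0.632972≈4.212502; next y=3/5·1.006798+1/4·4.212502≈1.657204
n=7: y≈1.657204, sp=2, e=sp−y≈0.342796; I≈7.163013, D=e−e_prev≈-0.650406; u=5/4·0.342796+1/4·7.163013+2·(-0.650406)≈0.918435; next y=3/5·1.657204+1/4·0.918435≈1.223931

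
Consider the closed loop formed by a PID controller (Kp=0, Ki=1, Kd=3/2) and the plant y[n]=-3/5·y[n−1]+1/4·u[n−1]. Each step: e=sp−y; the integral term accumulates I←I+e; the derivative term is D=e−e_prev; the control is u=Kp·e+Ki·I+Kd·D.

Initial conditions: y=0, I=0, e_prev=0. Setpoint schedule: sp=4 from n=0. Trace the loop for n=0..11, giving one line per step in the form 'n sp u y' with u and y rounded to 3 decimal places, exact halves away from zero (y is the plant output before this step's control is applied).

0 4 10.000 0.000
1 4 1.750 2.500
2 4 15.906 -1.063
3 4 1.434 4.614
4 4 26.895 -2.410
5 4 -3.681 8.170
6 4 42.998 -5.822
7 4 -18.329 14.243
8 4 69.952 -13.128
9 4 -50.208 25.365
10 4 119.006 -27.771
11 4 -114.389 46.414

(exact arithmetic carried between steps; '≈' marks a value shown rounded to 6 d.p. or computed from one; I and e_prev carry over from the previous line; the table rounds u and y to 3 d.p., halves away from zero)
n=0: y=0, sp=4, e=sp−y=4; I=4, D=e−e_prev=4; u=0·4+1·4+3/2·4=10; next y=-3/5·0+1/4·10=2.5
n=1: y=2.5, sp=4, e=sp−y=1.5; I=5.5, D=e−e_prev=-2.5; u=0·1.5+1·5.5+3/2·(-2.5)=1.75; next y=-3/5·2.5+1/4·1.75=-1.0625
n=2: y=-1.0625, sp=4, e=sp−y=5.0625; I=10.5625, D=e−e_prev=3.5625; u=0·5.0625+1·10.5625+3/2·3.5625=15.90625; next y=-3/5·(-1.0625)+1/4·15.90625≈4.614063
n=3: y≈4.614063, sp=4, e=sp−y≈-0.614063; I≈9.948438, D=e−e_prev≈-5.676563; u=0·(-0.614063)+1·9.948438+3/2·(-5.676563)≈1.433594; next y=-3/5·4.614063+1/4·1.433594≈-2.410039
n=4: y≈-2.410039, sp=4, e=sp−y≈6.410039; I≈16.358477, D=e−e_prev≈7.024102; u=0·6.410039+1·16.358477+3/2·7.024102≈26.894629; next y=-3/5·(-2.410039)+1/4·26.894629≈8.169681
n=5: y≈8.169681, sp=4, e=sp−y≈-4.169681; I≈12.188796, D=e−e_prev≈-10.579720; u=0·(-4.169681)+1·12.188796+3/2·(-10.579720)≈-3.680784; next y=-3/5·8.169681+1/4·(-3.680784)≈-5.822004
n=6: y≈-5.822004, sp=4, e=sp−y≈9.822004; I≈22.010800, D=e−e_prev≈13.991685; u=0·9.822004+1·22.010800+3/2·13.991685≈42.998328; next y=-3/5·(-5.822004)+1/4·42.998328≈14.242785
n=7: y≈14.242785, sp=4, e=sp−y≈-10.242785; I≈11.768016, D=e−e_prev≈-20.064789; u=0·(-10.242785)+1·11.768016+3/2·(-20.064789)≈-18.329168; next y=-3/5·14.242785+1/4·(-18.329168)≈-13.127963
n=8: y≈-13.127963, sp=4, e=sp−y≈17.127963; I≈28.895978, D=e−e_prev≈27.370747; u=0·17.127963+1·28.895978+3/2·27.370747≈69.952099; next y=-3/5·(-13.127963)+1/4·69.952099≈25.364802
n=9: y≈25.364802, sp=4, e=sp−y≈-21.364802; I≈7.531176, D=e−e_prev≈-38.492765; u=0·(-21.364802)+1·7.531176+3/2·(-38.492765)≈-50.207971; next y=-3/5·25.364802+1/4·(-50.207971)≈-27.770874
n=10: y≈-27.770874, sp=4, e=sp−y≈31.770874; I≈39.302050, D=e−e_prev≈53.135677; u=0·31.770874+1·39.302050+3/2·53.135677≈119.005565; next y=-3/5·(-27.770874)+1/4·119.005565≈46.413916
n=11: y≈46.413916, sp=4, e=sp−y≈-42.413916; I≈-3.111866, D=e−e_prev≈-74.184790; u=0·(-42.413916)+1·(-3.111866)+3/2·(-74.184790)≈-114.389051; next y=-3/5·46.413916+1/4·(-114.389051)≈-56.445612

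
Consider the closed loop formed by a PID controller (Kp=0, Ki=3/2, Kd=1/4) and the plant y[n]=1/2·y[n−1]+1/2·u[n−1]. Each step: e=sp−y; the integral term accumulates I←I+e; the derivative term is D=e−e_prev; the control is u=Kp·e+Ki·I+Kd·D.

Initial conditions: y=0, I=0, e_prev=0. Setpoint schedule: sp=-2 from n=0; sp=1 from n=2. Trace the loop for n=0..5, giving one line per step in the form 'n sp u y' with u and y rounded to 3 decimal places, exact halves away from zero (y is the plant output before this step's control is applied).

(exact arithmetic carried between steps; '≈' marks a value shown rounded to 6 d.p. or computed from one; I and e_prev carry over from the previous line; the table rounds u and y to 3 d.p., halves away from zero)
n=0: y=0, sp=-2, e=sp−y=-2; I=-2, D=e−e_prev=-2; u=0·(-2)+3/2·(-2)+1/4·(-2)=-3.5; next y=1/2·0+1/2·(-3.5)=-1.75
n=1: y=-1.75, sp=-2, e=sp−y=-0.25; I=-2.25, D=e−e_prev=1.75; u=0·(-0.25)+3/2·(-2.25)+1/4·1.75=-2.9375; next y=1/2·(-1.75)+1/2·(-2.9375)=-2.34375
n=2: y=-2.34375, sp=1, e=sp−y=3.34375; I=1.09375, D=e−e_prev=3.59375; u=0·3.34375+3/2·1.09375+1/4·3.59375≈2.539063; next y=1/2·(-2.34375)+1/2·2.539063≈0.097656
n=3: y≈0.097656, sp=1, e=sp−y≈0.902344; I≈1.996094, D=e−e_prev≈-2.441406; u=0·0.902344+3/2·1.996094+1/4·(-2.441406)≈2.383789; next y=1/2·0.097656+1/2·2.383789≈1.240723
n=4: y≈1.240723, sp=1, e=sp−y≈-0.240723; I≈1.755371, D=e−e_prev≈-1.143066; u=0·(-0.240723)+3/2·1.755371+1/4·(-1.143066)≈2.347290; next y=1/2·1.240723+1/2·2.347290≈1.794006
n=5: y≈1.794006, sp=1, e=sp−y≈-0.794006; I≈0.961365, D=e−e_prev≈-0.553284; u=0·(-0.794006)+3/2·0.961365+1/4·(-0.553284)≈1.303726; next y=1/2·1.794006+1/2·1.303726≈1.548866

0 -2 -3.500 0.000
1 -2 -2.938 -1.750
2 1 2.539 -2.344
3 1 2.384 0.098
4 1 2.347 1.241
5 1 1.304 1.794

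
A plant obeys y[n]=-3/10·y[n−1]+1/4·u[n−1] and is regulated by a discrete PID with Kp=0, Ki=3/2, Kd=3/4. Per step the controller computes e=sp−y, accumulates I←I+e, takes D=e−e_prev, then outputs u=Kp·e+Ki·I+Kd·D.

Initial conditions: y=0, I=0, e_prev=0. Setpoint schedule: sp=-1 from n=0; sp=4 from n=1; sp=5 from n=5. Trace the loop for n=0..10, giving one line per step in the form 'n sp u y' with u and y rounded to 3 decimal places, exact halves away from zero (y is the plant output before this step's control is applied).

(exact arithmetic carried between steps; '≈' marks a value shown rounded to 6 d.p. or computed from one; I and e_prev carry over from the previous line; the table rounds u and y to 3 d.p., halves away from zero)
n=0: y=0, sp=-1, e=sp−y=-1; I=-1, D=e−e_prev=-1; u=0·(-1)+3/2·(-1)+3/4·(-1)=-2.25; next y=-3/10·0+1/4·(-2.25)=-0.5625
n=1: y=-0.5625, sp=4, e=sp−y=4.5625; I=3.5625, D=e−e_prev=5.5625; u=0·4.5625+3/2·3.5625+3/4·5.5625=9.515625; next y=-3/10·(-0.5625)+1/4·9.515625≈2.547656
n=2: y≈2.547656, sp=4, e=sp−y≈1.452344; I≈5.014844, D=e−e_prev≈-3.110156; u=0·1.452344+3/2·5.014844+3/4·(-3.110156)≈5.189648; next y=-3/10·2.547656+1/4·5.189648≈0.533115
n=3: y≈0.533115, sp=4, e=sp−y≈3.466885; I≈8.481729, D=e−e_prev≈2.014541; u=0·3.466885+3/2·8.481729+3/4·2.014541≈14.233499; next y=-3/10·0.533115+1/4·14.233499≈3.398440
n=4: y≈3.398440, sp=4, e=sp−y≈0.601560; I≈9.083288, D=e−e_prev≈-2.865325; u=0·0.601560+3/2·9.083288+3/4·(-2.865325)≈11.475939; next y=-3/10·3.398440+1/4·11.475939≈1.849453
n=5: y≈1.849453, sp=5, e=sp−y≈3.150547; I≈12.233836, D=e−e_prev≈2.548987; u=0·3.150547+3/2·12.233836+3/4·2.548987≈20.262494; next y=-3/10·1.849453+1/4·20.262494≈4.510788
n=6: y≈4.510788, sp=5, e=sp−y≈0.489212; I≈12.723048, D=e−e_prev≈-2.661335; u=0·0.489212+3/2·12.723048+3/4·(-2.661335)≈17.088571; next y=-3/10·4.510788+1/4·17.088571≈2.918906
n=7: y≈2.918906, sp=5, e=sp−y≈2.081094; I≈14.804142, D=e−e_prev≈1.591881; u=0·2.081094+3/2·14.804142+3/4·1.591881≈23.400123; next y=-3/10·2.918906+1/4·23.400123≈4.974359
n=8: y≈4.974359, sp=5, e=sp−y≈0.025641; I≈14.829783, D=e−e_prev≈-2.055453; u=0·0.025641+3/2·14.829783+3/4·(-2.055453)≈20.703085; next y=-3/10·4.974359+1/4·20.703085≈3.683463
n=9: y≈3.683463, sp=5, e=sp−y≈1.316537; I≈16.146319, D=e−e_prev≈1.290895; u=0·1.316537+3/2·16.146319+3/4·1.290895≈25.187650; next y=-3/10·3.683463+1/4·25.187650≈5.191874
n=10: y≈5.191874, sp=5, e=sp−y≈-0.191874; I≈15.954446, D=e−e_prev≈-1.508410; u=0·(-0.191874)+3/2·15.954446+3/4·(-1.508410)≈22.800361; next y=-3/10·5.191874+1/4·22.800361≈4.142528

0 -1 -2.250 0.000
1 4 9.516 -0.563
2 4 5.190 2.548
3 4 14.233 0.533
4 4 11.476 3.398
5 5 20.262 1.849
6 5 17.089 4.511
7 5 23.400 2.919
8 5 20.703 4.974
9 5 25.188 3.683
10 5 22.800 5.192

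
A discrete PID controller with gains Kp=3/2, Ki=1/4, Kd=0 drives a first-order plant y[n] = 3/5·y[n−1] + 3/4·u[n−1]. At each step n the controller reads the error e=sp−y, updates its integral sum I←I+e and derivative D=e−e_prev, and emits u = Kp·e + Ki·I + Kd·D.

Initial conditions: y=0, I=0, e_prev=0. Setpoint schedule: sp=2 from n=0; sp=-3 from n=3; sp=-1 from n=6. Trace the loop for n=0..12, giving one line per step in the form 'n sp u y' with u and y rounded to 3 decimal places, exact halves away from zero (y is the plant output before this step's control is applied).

(exact arithmetic carried between steps; '≈' marks a value shown rounded to 6 d.p. or computed from one; I and e_prev carry over from the previous line; the table rounds u and y to 3 d.p., halves away from zero)
n=0: y=0, sp=2, e=sp−y=2; I=2, D=e−e_prev=2; u=3/2·2+1/4·2+0·2=3.5; next y=3/5·0+3/4·3.5=2.625
n=1: y=2.625, sp=2, e=sp−y=-0.625; I=1.375, D=e−e_prev=-2.625; u=3/2·(-0.625)+1/4·1.375+0·(-2.625)=-0.59375; next y=3/5·2.625+3/4·(-0.59375)≈1.129688
n=2: y≈1.129688, sp=2, e=sp−y≈0.870313; I≈2.245313, D=e−e_prev≈1.495313; u=3/2·0.870313+1/4·2.245313+0·1.495313≈1.866797; next y=3/5·1.129688+3/4·1.866797≈2.077910
n=3: y≈2.077910, sp=-3, e=sp−y≈-5.077910; I≈-2.832598, D=e−e_prev≈-5.948223; u=3/2·(-5.077910)+1/4·(-2.832598)+0·(-5.948223)≈-8.325015; next y=3/5·2.077910+3/4·(-8.325015)≈-4.997015
n=4: y≈-4.997015, sp=-3, e=sp−y≈1.997015; I≈-0.835583, D=e−e_prev≈7.074925; u=3/2·1.997015+1/4·(-0.835583)+0·7.074925≈2.786627; next y=3/5·(-4.997015)+3/4·2.786627≈-0.908239
n=5: y≈-0.908239, sp=-3, e=sp−y≈-2.091761; I≈-2.927344, D=e−e_prev≈-4.088776; u=3/2·(-2.091761)+1/4·(-2.927344)+0·(-4.088776)≈-3.869478; next y=3/5·(-0.908239)+3/4·(-3.869478)≈-3.447052
n=6: y≈-3.447052, sp=-1, e=sp−y≈2.447052; I≈-0.480292, D=e−e_prev≈4.538813; u=3/2·2.447052+1/4·(-0.480292)+0·4.538813≈3.550504; next y=3/5·(-3.447052)+3/4·3.550504≈0.594647
n=7: y≈0.594647, sp=-1, e=sp−y≈-1.594647; I≈-2.074940, D=e−e_prev≈-4.041699; u=3/2·(-1.594647)+1/4·(-2.074940)+0·(-4.041699)≈-2.910706; next y=3/5·0.594647+3/4·(-2.910706)≈-1.826241
n=8: y≈-1.826241, sp=-1, e=sp−y≈0.826241; I≈-1.248699, D=e−e_prev≈2.420888; u=3/2·0.826241+1/4·(-1.248699)+0·2.420888≈0.927187; next y=3/5·(-1.826241)+3/4·0.927187≈-0.400354
n=9: y≈-0.400354, sp=-1, e=sp−y≈-0.599646; I≈-1.848344, D=e−e_prev≈-1.425886; u=3/2·(-0.599646)+1/4·(-1.848344)+0·(-1.425886)≈-1.361554; next y=3/5·(-0.400354)+3/4·(-1.361554)≈-1.261378
n=10: y≈-1.261378, sp=-1, e=sp−y≈0.261378; I≈-1.586966, D=e−e_prev≈0.861024; u=3/2·0.261378+1/4·(-1.586966)+0·0.861024≈-0.004674; next y=3/5·(-1.261378)+3/4·(-0.004674)≈-0.760332
n=11: y≈-0.760332, sp=-1, e=sp−y≈-0.239668; I≈-1.826633, D=e−e_prev≈-0.501046; u=3/2·(-0.239668)+1/4·(-1.826633)+0·(-0.501046)≈-0.816160; next y=3/5·(-0.760332)+3/4·(-0.816160)≈-1.068319
n=12: y≈-1.068319, sp=-1, e=sp−y≈0.068319; I≈-1.758314, D=e−e_prev≈0.307987; u=3/2·0.068319+1/4·(-1.758314)+0·0.307987≈-0.337100; next y=3/5·(-1.068319)+3/4·(-0.337100)≈-0.893816

0 2 3.500 0.000
1 2 -0.594 2.625
2 2 1.867 1.130
3 -3 -8.325 2.078
4 -3 2.787 -4.997
5 -3 -3.869 -0.908
6 -1 3.551 -3.447
7 -1 -2.911 0.595
8 -1 0.927 -1.826
9 -1 -1.362 -0.400
10 -1 -0.005 -1.261
11 -1 -0.816 -0.760
12 -1 -0.337 -1.068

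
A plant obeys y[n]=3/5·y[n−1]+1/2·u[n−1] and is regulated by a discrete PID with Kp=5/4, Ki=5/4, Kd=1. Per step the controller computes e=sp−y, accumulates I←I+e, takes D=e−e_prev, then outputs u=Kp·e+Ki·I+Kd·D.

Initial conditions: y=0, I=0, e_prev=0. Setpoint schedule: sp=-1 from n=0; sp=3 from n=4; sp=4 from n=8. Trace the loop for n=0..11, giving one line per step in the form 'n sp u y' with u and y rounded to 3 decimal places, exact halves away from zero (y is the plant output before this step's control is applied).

(exact arithmetic carried between steps; '≈' marks a value shown rounded to 6 d.p. or computed from one; I and e_prev carry over from the previous line; the table rounds u and y to 3 d.p., halves away from zero)
n=0: y=0, sp=-1, e=sp−y=-1; I=-1, D=e−e_prev=-1; u=5/4·(-1)+5/4·(-1)+1·(-1)=-3.5; next y=3/5·0+1/2·(-3.5)=-1.75
n=1: y=-1.75, sp=-1, e=sp−y=0.75; I=-0.25, D=e−e_prev=1.75; u=5/4·0.75+5/4·(-0.25)+1·1.75=2.375; next y=3/5·(-1.75)+1/2·2.375=0.1375
n=2: y=0.1375, sp=-1, e=sp−y=-1.1375; I=-1.3875, D=e−e_prev=-1.8875; u=5/4·(-1.1375)+5/4·(-1.3875)+1·(-1.8875)=-5.04375; next y=3/5·0.1375+1/2·(-5.04375)=-2.439375
n=3: y=-2.439375, sp=-1, e=sp−y=1.439375; I=0.051875, D=e−e_prev=2.576875; u=5/4·1.439375+5/4·0.051875+1·2.576875≈4.440938; next y=3/5·(-2.439375)+1/2·4.440938≈0.756844
n=4: y≈0.756844, sp=3, e=sp−y≈2.243156; I≈2.295031, D=e−e_prev≈0.803781; u=5/4·2.243156+5/4·2.295031+1·0.803781≈6.476516; next y=3/5·0.756844+1/2·6.476516≈3.692364
n=5: y≈3.692364, sp=3, e=sp−y≈-0.692364; I≈1.602667, D=e−e_prev≈-2.935520; u=5/4·(-0.692364)+5/4·1.602667+1·(-2.935520)≈-1.797641; next y=3/5·3.692364+1/2·(-1.797641)≈1.316598
n=6: y≈1.316598, sp=3, e=sp−y≈1.683402; I≈3.286069, D=e−e_prev≈2.375766; u=5/4·1.683402+5/4·3.286069+1·2.375766≈8.587606; next y=3/5·1.316598+1/2·8.587606≈5.083762
n=7: y≈5.083762, sp=3, e=sp−y≈-2.083762; I≈1.202308, D=e−e_prev≈-3.767164; u=5/4·(-2.083762)+5/4·1.202308+1·(-3.767164)≈-4.868981; next y=3/5·5.083762+1/2·(-4.868981)≈0.615766
n=8: y≈0.615766, sp=4, e=sp−y≈3.384234; I≈4.586541, D=e−e_prev≈5.467995; u=5/4·3.384234+5/4·4.586541+1·5.467995≈15.431464; next y=3/5·0.615766+1/2·15.431464≈8.085192
n=9: y≈8.085192, sp=4, e=sp−y≈-4.085192; I≈0.501350, D=e−e_prev≈-7.469425; u=5/4·(-4.085192)+5/4·0.501350+1·(-7.469425)≈-11.949228; next y=3/5·8.085192+1/2·(-11.949228)≈-1.123499
n=10: y≈-1.123499, sp=4, e=sp−y≈5.123499; I≈5.624849, D=e−e_prev≈9.208691; u=5/4·5.123499+5/4·5.624849+1·9.208691≈22.644125; next y=3/5·(-1.123499)+1/2·22.644125≈10.647963
n=11: y≈10.647963, sp=4, e=sp−y≈-6.647963; I≈-1.023115, D=e−e_prev≈-11.771462; u=5/4·(-6.647963)+5/4·(-1.023115)+1·(-11.771462)≈-21.360310; next y=3/5·10.647963+1/2·(-21.360310)≈-4.291377

0 -1 -3.500 0.000
1 -1 2.375 -1.750
2 -1 -5.044 0.138
3 -1 4.441 -2.439
4 3 6.477 0.757
5 3 -1.798 3.692
6 3 8.588 1.317
7 3 -4.869 5.084
8 4 15.431 0.616
9 4 -11.949 8.085
10 4 22.644 -1.123
11 4 -21.360 10.648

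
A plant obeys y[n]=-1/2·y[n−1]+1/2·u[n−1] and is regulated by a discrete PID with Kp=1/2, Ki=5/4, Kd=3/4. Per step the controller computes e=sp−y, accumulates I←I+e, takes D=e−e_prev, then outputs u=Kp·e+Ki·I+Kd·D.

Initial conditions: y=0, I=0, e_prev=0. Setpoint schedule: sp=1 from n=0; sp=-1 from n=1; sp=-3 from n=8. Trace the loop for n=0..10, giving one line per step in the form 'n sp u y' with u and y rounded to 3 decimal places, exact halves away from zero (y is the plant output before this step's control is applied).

(exact arithmetic carried between steps; '≈' marks a value shown rounded to 6 d.p. or computed from one; I and e_prev carry over from the previous line; the table rounds u and y to 3 d.p., halves away from zero)
n=0: y=0, sp=1, e=sp−y=1; I=1, D=e−e_prev=1; u=1/2·1+5/4·1+3/4·1=2.5; next y=-1/2·0+1/2·2.5=1.25
n=1: y=1.25, sp=-1, e=sp−y=-2.25; I=-1.25, D=e−e_prev=-3.25; u=1/2·(-2.25)+5/4·(-1.25)+3/4·(-3.25)=-5.125; next y=-1/2·1.25+1/2·(-5.125)=-3.1875
n=2: y=-3.1875, sp=-1, e=sp−y=2.1875; I=0.9375, D=e−e_prev=4.4375; u=1/2·2.1875+5/4·0.9375+3/4·4.4375=5.59375; next y=-1/2·(-3.1875)+1/2·5.59375=4.390625
n=3: y=4.390625, sp=-1, e=sp−y=-5.390625; I=-4.453125, D=e−e_prev=-7.578125; u=1/2·(-5.390625)+5/4·(-4.453125)+3/4·(-7.578125)≈-13.945313; next y=-1/2·4.390625+1/2·(-13.945313)≈-9.167969
n=4: y≈-9.167969, sp=-1, e=sp−y≈8.167969; I≈3.714844, D=e−e_prev≈13.558594; u=1/2·8.167969+5/4·3.714844+3/4·13.558594≈18.896484; next y=-1/2·(-9.167969)+1/2·18.896484≈14.032227
n=5: y≈14.032227, sp=-1, e=sp−y≈-15.032227; I≈-11.317383, D=e−e_prev≈-23.200195; u=1/2·(-15.032227)+5/4·(-11.317383)+3/4·(-23.200195)≈-39.062988; next y=-1/2·14.032227+1/2·(-39.062988)≈-26.547607
n=6: y≈-26.547607, sp=-1, e=sp−y≈25.547607; I≈14.230225, D=e−e_prev≈40.579834; u=1/2·25.547607+5/4·14.230225+3/4·40.579834≈60.996460; next y=-1/2·(-26.547607)+1/2·60.996460≈43.772034
n=7: y≈43.772034, sp=-1, e=sp−y≈-44.772034; I≈-30.541809, D=e−e_prev≈-70.319641; u=1/2·(-44.772034)+5/4·(-30.541809)+3/4·(-70.319641)≈-113.303009; next y=-1/2·43.772034+1/2·(-113.303009)≈-78.537521
n=8: y≈-78.537521, sp=-3, e=sp−y≈75.537521; I≈44.995712, D=e−e_prev≈120.309555; u=1/2·75.537521+5/4·44.995712+3/4·120.309555≈184.245567; next y=-1/2·(-78.537521)+1/2·184.245567≈131.391544
n=9: y≈131.391544, sp=-3, e=sp−y≈-134.391544; I≈-89.395832, D=e−e_prev≈-209.929066; u=1/2·(-134.391544)+5/4·(-89.395832)+3/4·(-209.929066)≈-336.387362; next y=-1/2·131.391544+1/2·(-336.387362)≈-233.889453
n=10: y≈-233.889453, sp=-3, e=sp−y≈230.889453; I≈141.493621, D=e−e_prev≈365.280997; u=1/2·230.889453+5/4·141.493621+3/4·365.280997≈566.272501; next y=-1/2·(-233.889453)+1/2·566.272501≈400.080977

0 1 2.500 0.000
1 -1 -5.125 1.250
2 -1 5.594 -3.188
3 -1 -13.945 4.391
4 -1 18.896 -9.168
5 -1 -39.063 14.032
6 -1 60.996 -26.548
7 -1 -113.303 43.772
8 -3 184.246 -78.538
9 -3 -336.387 131.392
10 -3 566.273 -233.889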